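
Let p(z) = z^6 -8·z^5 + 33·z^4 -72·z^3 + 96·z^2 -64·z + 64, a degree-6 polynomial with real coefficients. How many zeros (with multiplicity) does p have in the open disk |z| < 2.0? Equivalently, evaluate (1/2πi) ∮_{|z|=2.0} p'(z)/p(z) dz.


The zeros of p are: (2 + 2i), (2 - 2i), (2 + 2i), (2 - 2i), (0 + 1i), (0 - 1i).
Their magnitudes are: 2.828, 2.828, 2.828, 2.828, 1, 1.
Zeros with |z| < R = 2.0: (0 + 1i), (0 - 1i).
Count = 2.
By the argument principle, (1/2πi) ∮_{|z|=R} p'(z)/p(z) dz equals exactly this count.

Number of zeros inside |z| < 2.0: 2.


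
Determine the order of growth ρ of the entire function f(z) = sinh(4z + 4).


sinh(w) is a linear combination of e^{iw} and e^{−iw} (or e^w, e^{−w} in the hyperbolic case), so |sinh(w)| ≤ e^{|w|}. With w = 4z + 4, |w| ≤ 4|z| + 4 = 4r + 4 on |z| = r, giving M(r) ≤ e^{4r + 4}, so ρ ≤ 1. On a suitable ray (z = it for sin/cos; z = t for sinh/cosh, t real → ∞), |sinh(4z + 4)| grows like e^{4|t|}/2, so ρ ≥ 1. Hence ρ = 1.
Therefore ρ = 1.

Order ρ = 1.


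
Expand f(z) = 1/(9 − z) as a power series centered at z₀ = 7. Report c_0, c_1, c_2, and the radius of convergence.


Let w = z − z₀, so z = z₀ + w.
Then 9 − z = 9 − (z₀ + w) = (9 − z₀) − w = 2 − w.
f(z) = 1/(2 − w) = (1/(2)) · 1/(1 − w/(2)) = Σ_{n≥0} w^n / (2)^(n+1).
So c_n = 1/(2)^(n+1):
  c_0 = 1/(2)^1 = 1/2.
  c_1 = 1/(2)^2 = 1/4.
  c_2 = 1/(2)^3 = 1/8.
The series is valid for |w/d| < 1, i.e. |z − z₀| < |d|.
Radius of convergence: R = |9 − z₀| = |2| = 2 (distance from z₀ to the singularity z = 9).

c_0 = 1/2, c_1 = 1/4, c_2 = 1/8; R = 2.


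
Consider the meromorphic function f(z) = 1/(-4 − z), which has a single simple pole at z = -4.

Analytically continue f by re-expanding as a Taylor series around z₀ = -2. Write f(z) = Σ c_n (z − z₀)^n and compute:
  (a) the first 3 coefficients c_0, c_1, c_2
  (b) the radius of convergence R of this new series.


Let w = z − z₀, so z = z₀ + w.
Then -4 − z = -4 − (z₀ + w) = (-4 − z₀) − w = -2 − w.
f(z) = 1/(-2 − w) = (1/(-2)) · 1/(1 − w/(-2)) = Σ_{n≥0} w^n / (-2)^(n+1).
So c_n = 1/(-2)^(n+1):
  c_0 = 1/(-2)^1 = -1/2.
  c_1 = 1/(-2)^2 = 1/4.
  c_2 = 1/(-2)^3 = -1/8.
The series is valid for |w/d| < 1, i.e. |z − z₀| < |d|.
Radius of convergence: R = |-4 − z₀| = |-2| = 2 (distance from z₀ to the singularity z = -4).

c_0 = -1/2, c_1 = 1/4, c_2 = -1/8; R = 2.


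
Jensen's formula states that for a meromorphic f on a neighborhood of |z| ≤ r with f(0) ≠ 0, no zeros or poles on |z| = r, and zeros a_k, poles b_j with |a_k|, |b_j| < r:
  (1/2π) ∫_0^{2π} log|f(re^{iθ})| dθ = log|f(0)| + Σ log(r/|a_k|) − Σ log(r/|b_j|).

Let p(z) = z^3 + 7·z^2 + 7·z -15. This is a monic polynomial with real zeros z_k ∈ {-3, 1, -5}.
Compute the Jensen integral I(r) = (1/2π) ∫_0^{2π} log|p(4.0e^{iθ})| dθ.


Zeros: -5, -3, 1; r = 4.0.
Inside |z| < r: -3, 1. Outside (|z| ≥ r): -5.
p(0) = -15, so log|p(0)| = log(15) = 2.7081.
Apply Jensen: I(r) = log|p(0)| + Σ_k log(r/|z_k|), summed over zeros inside |z| < r.
  log(r/|z_k|) for z_k = -3: log(4.0/3) = 0.2877
  log(r/|z_k|) for z_k = 1: log(4.0/1) = 1.3863
  Outside zeros (-5) contribute nothing to the Jensen sum.
Sum over inside zeros: 1.6740.
I(r) = log|p(0)| + (inside sum) = 2.7081 + 1.6740 = 4.3820.
Note: since some zeros are outside |z| ≤ r, the simplified n·log(r) form does NOT apply — only the inside zeros contribute.

I(r) ≈ 4.3820.


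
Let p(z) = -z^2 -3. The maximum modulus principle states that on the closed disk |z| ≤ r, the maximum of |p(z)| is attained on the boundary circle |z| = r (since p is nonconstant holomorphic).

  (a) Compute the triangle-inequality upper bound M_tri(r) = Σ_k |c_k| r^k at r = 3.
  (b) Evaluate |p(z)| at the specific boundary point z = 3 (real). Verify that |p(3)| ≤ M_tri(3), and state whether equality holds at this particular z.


Coefficients: c_0 = -3, c_1 = 0, c_2 = -1. Radius r = 3.
Part (a). Triangle bound: M_tri(r) = Σ_k |c_k| r^k
  = |-3|·3^0 + |0|·3^1 + |-1|·3^2
  = 3 + 0 + 9 = 12.
This bounds M(r) := max_{|z|=r} |p(z)| from above; equality holds iff all terms c_k z^k can be made to align in phase at a single z on |z|=r.
Part (b). At z = 3 (real, on the circle |z| = r):
  p(3) = (-3)·3^0 + (0)·3^1 + (-1)·3^2 = -12.
  |p(3)| = 12.
Since all nonzero coefficients share the same sign, |p(3)| = 12 = M_tri(3); the triangle bound is attained at z = 3, so in fact M(r) = 12.

M_tri(3) = 12; |p(3)| = 12; equality at z=3: yes.


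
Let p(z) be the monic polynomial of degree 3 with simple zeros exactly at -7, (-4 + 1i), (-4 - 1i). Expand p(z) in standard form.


The polynomial is p(z) = ∏_{α ∈ S} (z − α), where S = {-7, (-4 + 1i), (-4 - 1i)}.
Expanding the product yields: p(z) = z^3 + 15·z^2 + 73·z + 119.
Note conjugate pairs combine to real quadratics: (z − (-4+1i))(z − (-4−1i)) = z² + 8z + 17.
The resulting polynomial has degree 3 and real coefficients as required.

p(z) = z^3 + 15·z^2 + 73·z + 119.


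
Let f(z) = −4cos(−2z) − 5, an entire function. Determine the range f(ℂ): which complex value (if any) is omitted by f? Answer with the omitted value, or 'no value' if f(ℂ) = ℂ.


Little Picard bounds the complement of f(ℂ) to at most one point.
cos is entire and surjective onto ℂ: for every w ∈ ℂ, cos(ζ) = w has a solution ζ ∈ ℂ (e.g., via the complex inverse arccos). With ζ = −2z this gives z = ζ/(-2). Then -4·cos(−2z) takes every value in -4·ℂ = ℂ, and adding -5 is a bijection of ℂ. So f is surjective and omits no value. (Note: only on the real line is cos bounded by [−1, 1].)

Omitted value: no value.


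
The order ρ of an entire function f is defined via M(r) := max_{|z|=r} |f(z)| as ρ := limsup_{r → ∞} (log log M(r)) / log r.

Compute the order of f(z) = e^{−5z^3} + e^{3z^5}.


Each summand is entire of order 3 and 5 respectively (as in the single-exponential case). The order of a sum is at most the max of the orders, so ρ ≤ 5. For the lower bound: on |z|=r choose arg z so that 3z^5 is real positive; then |e^{3z^5}| = e^{3r^5} while |e^{-5z^3}| ≤ e^{5r^3} = o(e^{3r^5}). So |f| ≥ e^{3r^5}(1 − o(1)) and ρ ≥ 5. Hence ρ = max(3, 5) = 5.
Therefore ρ = 5.

Order ρ = 5.


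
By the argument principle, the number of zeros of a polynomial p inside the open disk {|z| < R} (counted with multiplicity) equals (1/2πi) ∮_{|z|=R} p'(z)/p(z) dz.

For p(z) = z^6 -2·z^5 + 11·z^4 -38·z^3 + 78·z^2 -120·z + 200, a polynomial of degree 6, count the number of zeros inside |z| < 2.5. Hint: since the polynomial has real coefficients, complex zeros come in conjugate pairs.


The zeros of p are: (0 + 2i), (0 - 2i), (-1 + 3i), (-1 - 3i), (2 + 1i), (2 - 1i).
Their magnitudes are: 2, 2, 3.162, 3.162, 2.236, 2.236.
Zeros with |z| < R = 2.5: (0 + 2i), (0 - 2i), (2 + 1i), (2 - 1i).
Count = 4.
By the argument principle, (1/2πi) ∮_{|z|=R} p'(z)/p(z) dz equals exactly this count.

Number of zeros inside |z| < 2.5: 4.


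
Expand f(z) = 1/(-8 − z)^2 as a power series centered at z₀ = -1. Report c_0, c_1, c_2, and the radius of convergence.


Let w = z − z₀, so z = z₀ + w.
Then -8 − z = -8 − (z₀ + w) = (-8 − z₀) − w = -7 − w.
f(z) = 1/(-7 − w)^2 = (1/(-7)^2) · (1 − w/(-7))^{−2}.
By the binomial series (1−u)^{−2} = Σ_{n≥0} C(n+1, 1) u^n for |u|<1, with u = w/(-7):
  c_n = C(n+1, 1) / (-7)^(n+2).
  c_0 = 1/(-7)^2 = 1/49.
  c_1 = 2/(-7)^3 = -2/343.
  c_2 = 3/(-7)^4 = 3/2401.
The series is valid for |w/d| < 1, i.e. |z − z₀| < |d|.
Radius of convergence: R = |-8 − z₀| = |-7| = 7 (distance from z₀ to the singularity z = -8).

c_0 = 1/49, c_1 = -2/343, c_2 = 3/2401; R = 7.


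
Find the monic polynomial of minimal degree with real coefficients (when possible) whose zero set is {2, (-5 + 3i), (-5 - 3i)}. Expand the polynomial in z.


The polynomial is p(z) = ∏_{α ∈ S} (z − α), where S = {2, (-5 + 3i), (-5 - 3i)}.
Expanding the product yields: p(z) = z^3 + 8·z^2 + 14·z -68.
Note conjugate pairs combine to real quadratics: (z − (-5+3i))(z − (-5−3i)) = z² + 10z + 34.
The resulting polynomial has degree 3 and real coefficients as required.

p(z) = z^3 + 8·z^2 + 14·z -68.


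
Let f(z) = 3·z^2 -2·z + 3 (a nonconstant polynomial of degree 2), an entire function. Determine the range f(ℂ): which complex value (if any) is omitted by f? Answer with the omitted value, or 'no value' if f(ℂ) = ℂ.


Little Picard bounds the complement of f(ℂ) to at most one point.
For every w ∈ ℂ, the equation p(z) − w = 0 is a nonconstant polynomial in z and hence has at least one root by the fundamental theorem of algebra. So p is surjective onto ℂ, omitting no value.

Omitted value: no value.


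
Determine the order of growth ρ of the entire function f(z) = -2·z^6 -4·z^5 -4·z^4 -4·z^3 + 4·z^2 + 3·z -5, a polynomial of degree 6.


|f(z)| ≤ Σ|c_k|·r^k = O(r^6) as r → ∞. Polynomial growth is O(e^{r^ε}) for every ε > 0 (since r^6/e^{r^ε} → 0), so ρ ≤ ε for all ε > 0, i.e. ρ = 0. Every nonconstant polynomial has order 0.
Therefore ρ = 0.

Order ρ = 0.


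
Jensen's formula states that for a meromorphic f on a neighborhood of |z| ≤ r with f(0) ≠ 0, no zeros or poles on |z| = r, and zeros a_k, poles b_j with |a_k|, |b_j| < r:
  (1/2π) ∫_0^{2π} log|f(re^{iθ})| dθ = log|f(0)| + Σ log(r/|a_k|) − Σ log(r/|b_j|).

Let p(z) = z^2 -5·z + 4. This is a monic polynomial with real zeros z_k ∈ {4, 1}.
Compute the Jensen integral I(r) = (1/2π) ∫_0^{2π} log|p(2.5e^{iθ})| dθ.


Zeros: 1, 4; r = 2.5.
Inside |z| < r: 1. Outside (|z| ≥ r): 4.
p(0) = 4, so log|p(0)| = log(4) = 1.3863.
Apply Jensen: I(r) = log|p(0)| + Σ_k log(r/|z_k|), summed over zeros inside |z| < r.
  log(r/|z_k|) for z_k = 1: log(2.5/1) = 0.9163
  Outside zeros (4) contribute nothing to the Jensen sum.
Sum over inside zeros: 0.9163.
I(r) = log|p(0)| + (inside sum) = 1.3863 + 0.9163 = 2.3026.
Note: since some zeros are outside |z| ≤ r, the simplified n·log(r) form does NOT apply — only the inside zeros contribute.

I(r) ≈ 2.3026.


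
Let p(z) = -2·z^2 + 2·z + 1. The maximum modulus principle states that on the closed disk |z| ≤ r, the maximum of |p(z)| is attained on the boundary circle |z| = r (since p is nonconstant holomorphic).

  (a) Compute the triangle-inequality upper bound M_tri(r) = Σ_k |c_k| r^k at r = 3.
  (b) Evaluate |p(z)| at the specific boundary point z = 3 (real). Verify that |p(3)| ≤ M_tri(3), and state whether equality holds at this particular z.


Coefficients: c_0 = 1, c_1 = 2, c_2 = -2. Radius r = 3.
Part (a). Triangle bound: M_tri(r) = Σ_k |c_k| r^k
  = |1|·3^0 + |2|·3^1 + |-2|·3^2
  = 1 + 6 + 18 = 25.
This bounds M(r) := max_{|z|=r} |p(z)| from above; equality holds iff all terms c_k z^k can be made to align in phase at a single z on |z|=r.
Part (b). At z = 3 (real, on the circle |z| = r):
  p(3) = (1)·3^0 + (2)·3^1 + (-2)·3^2 = -11.
  |p(3)| = 11.
Check: |p(3)| = 11 ≤ 25 = M_tri(3). ✓ Equality does not hold at z = 3 (the coefficients have mixed signs, so the terms do not all align in phase there).

M_tri(3) = 25; |p(3)| = 11; equality at z=3: no.


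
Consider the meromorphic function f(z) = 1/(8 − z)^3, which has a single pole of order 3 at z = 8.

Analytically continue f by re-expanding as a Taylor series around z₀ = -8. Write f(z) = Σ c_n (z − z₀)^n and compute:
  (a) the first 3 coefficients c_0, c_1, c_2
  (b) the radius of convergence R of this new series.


Let w = z − z₀, so z = z₀ + w.
Then 8 − z = 8 − (z₀ + w) = (8 − z₀) − w = 16 − w.
f(z) = 1/(16 − w)^3 = (1/(16)^3) · (1 − w/(16))^{−3}.
By the binomial series (1−u)^{−3} = Σ_{n≥0} C(n+2, 2) u^n for |u|<1, with u = w/(16):
  c_n = C(n+2, 2) / (16)^(n+3).
  c_0 = 1/(16)^3 = 1/4096.
  c_1 = 3/(16)^4 = 3/65536.
  c_2 = 6/(16)^5 = 3/524288.
The series is valid for |w/d| < 1, i.e. |z − z₀| < |d|.
Radius of convergence: R = |8 − z₀| = |16| = 16 (distance from z₀ to the singularity z = 8).

c_0 = 1/4096, c_1 = 3/65536, c_2 = 3/524288; R = 16.


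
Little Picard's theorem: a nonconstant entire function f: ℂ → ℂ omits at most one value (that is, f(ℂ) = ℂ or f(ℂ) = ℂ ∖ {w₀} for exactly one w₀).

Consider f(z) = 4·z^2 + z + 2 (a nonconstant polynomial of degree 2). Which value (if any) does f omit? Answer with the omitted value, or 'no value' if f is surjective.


Little Picard bounds the complement of f(ℂ) to at most one point.
For every w ∈ ℂ, the equation p(z) − w = 0 is a nonconstant polynomial in z and hence has at least one root by the fundamental theorem of algebra. So p is surjective onto ℂ, omitting no value.

Omitted value: no value.


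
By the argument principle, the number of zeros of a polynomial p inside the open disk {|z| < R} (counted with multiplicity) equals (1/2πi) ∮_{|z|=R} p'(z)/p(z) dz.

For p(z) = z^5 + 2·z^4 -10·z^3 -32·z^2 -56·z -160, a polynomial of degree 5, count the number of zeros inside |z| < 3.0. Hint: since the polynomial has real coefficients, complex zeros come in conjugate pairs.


The zeros of p are: 4, (-3 + 1i), (-3 - 1i), (0 + 2i), (0 - 2i).
Their magnitudes are: 4, 3.162, 3.162, 2, 2.
Zeros with |z| < R = 3.0: (0 + 2i), (0 - 2i).
Count = 2.
By the argument principle, (1/2πi) ∮_{|z|=R} p'(z)/p(z) dz equals exactly this count.

Number of zeros inside |z| < 3.0: 2.


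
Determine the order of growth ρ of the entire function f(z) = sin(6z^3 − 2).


Write sin(w) = (e^{iw} ± e^{−iw})/(2 or 2i), so |sin(w)| ≤ e^{|w|}. With w = 6z^3 − 2, |w| ≤ 6r^3 + 2 on |z|=r, giving M(r) ≤ e^{6r^3 + 2} and ρ ≤ 3. For the lower bound, choose z on |z|=r with 6z^3 purely imaginary of modulus 6r^3; then |sin(6z^3 − 2)| grows like e^{6r^3}/2, so ρ ≥ 3. Hence ρ = 3.
Therefore ρ = 3.

Order ρ = 3.


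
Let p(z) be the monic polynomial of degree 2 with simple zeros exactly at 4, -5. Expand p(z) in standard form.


The polynomial is p(z) = ∏_{α ∈ S} (z − α), where S = {4, -5}.
Expanding the product yields: p(z) = z^2 + z -20.
The resulting polynomial has degree 2 and real coefficients as required.

p(z) = z^2 + z -20.


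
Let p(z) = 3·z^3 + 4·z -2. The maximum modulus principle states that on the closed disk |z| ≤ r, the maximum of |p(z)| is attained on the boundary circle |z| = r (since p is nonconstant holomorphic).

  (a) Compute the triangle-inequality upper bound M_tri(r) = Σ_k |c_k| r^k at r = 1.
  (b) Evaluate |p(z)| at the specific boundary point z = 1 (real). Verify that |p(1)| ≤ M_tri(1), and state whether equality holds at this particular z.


Coefficients: c_0 = -2, c_1 = 4, c_2 = 0, c_3 = 3. Radius r = 1.
Part (a). Triangle bound: M_tri(r) = Σ_k |c_k| r^k
  = |-2|·1^0 + |4|·1^1 + |0|·1^2 + |3|·1^3
  = 2 + 4 + 0 + 3 = 9.
This bounds M(r) := max_{|z|=r} |p(z)| from above; equality holds iff all terms c_k z^k can be made to align in phase at a single z on |z|=r.
Part (b). At z = 1 (real, on the circle |z| = r):
  p(1) = (-2)·1^0 + (4)·1^1 + (0)·1^2 + (3)·1^3 = 5.
  |p(1)| = 5.
Check: |p(1)| = 5 ≤ 9 = M_tri(1). ✓ Equality does not hold at z = 1 (the coefficients have mixed signs, so the terms do not all align in phase there).

M_tri(1) = 9; |p(1)| = 5; equality at z=1: no.


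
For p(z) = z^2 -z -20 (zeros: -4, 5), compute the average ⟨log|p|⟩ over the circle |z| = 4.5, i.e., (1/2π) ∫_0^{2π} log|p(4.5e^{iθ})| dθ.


Zeros: -4, 5; r = 4.5.
Inside |z| < r: -4. Outside (|z| ≥ r): 5.
p(0) = -20, so log|p(0)| = log(20) = 2.9957.
Apply Jensen: I(r) = log|p(0)| + Σ_k log(r/|z_k|), summed over zeros inside |z| < r.
  log(r/|z_k|) for z_k = -4: log(4.5/4) = 0.1178
  Outside zeros (5) contribute nothing to the Jensen sum.
Sum over inside zeros: 0.1178.
I(r) = log|p(0)| + (inside sum) = 2.9957 + 0.1178 = 3.1135.
Note: since some zeros are outside |z| ≤ r, the simplified n·log(r) form does NOT apply — only the inside zeros contribute.

I(r) ≈ 3.1135.


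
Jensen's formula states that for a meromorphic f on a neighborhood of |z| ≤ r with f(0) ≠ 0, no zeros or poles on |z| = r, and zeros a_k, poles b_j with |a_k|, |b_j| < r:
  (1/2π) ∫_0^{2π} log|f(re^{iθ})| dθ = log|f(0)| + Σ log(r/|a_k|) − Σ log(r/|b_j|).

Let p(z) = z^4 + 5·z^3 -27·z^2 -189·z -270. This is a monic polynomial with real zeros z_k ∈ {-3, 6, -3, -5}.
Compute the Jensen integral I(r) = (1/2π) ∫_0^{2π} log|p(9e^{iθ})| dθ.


Zeros: -5, -3, -3, 6; r = 9.
Inside |z| < r: -5, -3, -3, 6. Outside (|z| ≥ r): ∅.
p(0) = -270, so log|p(0)| = log(270) = 5.5984.
Apply Jensen: I(r) = log|p(0)| + Σ_k log(r/|z_k|), summed over zeros inside |z| < r.
  log(r/|z_k|) for z_k = -3: log(9/3) = 1.0986
  log(r/|z_k|) for z_k = 6: log(9/6) = 0.4055
  log(r/|z_k|) for z_k = -3: log(9/3) = 1.0986
  log(r/|z_k|) for z_k = -5: log(9/5) = 0.5878
Sum over inside zeros: 3.1905.
I(r) = log|p(0)| + (inside sum) = 5.5984 + 3.1905 = 8.7889.
Closed form (all zeros inside, monic): I(r) = n·log(r) = 4·log(9) = 8.7889. ✓

I(r) ≈ 8.7889.


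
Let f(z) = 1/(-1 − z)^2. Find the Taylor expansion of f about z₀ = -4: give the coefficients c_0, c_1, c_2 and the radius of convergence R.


Let w = z − z₀, so z = z₀ + w.
Then -1 − z = -1 − (z₀ + w) = (-1 − z₀) − w = 3 − w.
f(z) = 1/(3 − w)^2 = (1/(3)^2) · (1 − w/(3))^{−2}.
By the binomial series (1−u)^{−2} = Σ_{n≥0} C(n+1, 1) u^n for |u|<1, with u = w/(3):
  c_n = C(n+1, 1) / (3)^(n+2).
  c_0 = 1/(3)^2 = 1/9.
  c_1 = 2/(3)^3 = 2/27.
  c_2 = 3/(3)^4 = 1/27.
The series is valid for |w/d| < 1, i.e. |z − z₀| < |d|.
Radius of convergence: R = |-1 − z₀| = |3| = 3 (distance from z₀ to the singularity z = -1).

c_0 = 1/9, c_1 = 2/27, c_2 = 1/27; R = 3.


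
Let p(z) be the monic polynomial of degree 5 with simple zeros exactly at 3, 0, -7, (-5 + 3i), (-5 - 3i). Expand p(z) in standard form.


The polynomial is p(z) = ∏_{α ∈ S} (z − α), where S = {3, 0, -7, (-5 + 3i), (-5 - 3i)}.
Expanding the product yields: p(z) = z^5 + 14·z^4 + 53·z^3 -74·z^2 -714·z.
Note conjugate pairs combine to real quadratics: (z − (-5+3i))(z − (-5−3i)) = z² + 10z + 34.
The resulting polynomial has degree 5 and real coefficients as required.

p(z) = z^5 + 14·z^4 + 53·z^3 -74·z^2 -714·z.


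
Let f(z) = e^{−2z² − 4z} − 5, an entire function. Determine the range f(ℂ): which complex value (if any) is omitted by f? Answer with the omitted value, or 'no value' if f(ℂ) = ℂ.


Little Picard bounds the complement of f(ℂ) to at most one point.
The exponent g(z) = −2z² − 4z is a nonconstant polynomial, hence surjective onto ℂ. So e^{g(z)} takes every value in {e^w : w ∈ ℂ} = ℂ ∖ {0}. Adding -5 shifts the range to ℂ ∖ {-5}. f omits exactly -5.

Omitted value: -5.


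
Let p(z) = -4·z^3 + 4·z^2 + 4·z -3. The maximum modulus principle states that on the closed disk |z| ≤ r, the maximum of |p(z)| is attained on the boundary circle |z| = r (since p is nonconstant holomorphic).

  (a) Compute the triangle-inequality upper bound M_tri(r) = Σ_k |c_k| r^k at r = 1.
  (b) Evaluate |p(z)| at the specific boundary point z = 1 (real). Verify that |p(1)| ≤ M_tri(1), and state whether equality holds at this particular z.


Coefficients: c_0 = -3, c_1 = 4, c_2 = 4, c_3 = -4. Radius r = 1.
Part (a). Triangle bound: M_tri(r) = Σ_k |c_k| r^k
  = |-3|·1^0 + |4|·1^1 + |4|·1^2 + |-4|·1^3
  = 3 + 4 + 4 + 4 = 15.
This bounds M(r) := max_{|z|=r} |p(z)| from above; equality holds iff all terms c_k z^k can be made to align in phase at a single z on |z|=r.
Part (b). At z = 1 (real, on the circle |z| = r):
  p(1) = (-3)·1^0 + (4)·1^1 + (4)·1^2 + (-4)·1^3 = 1.
  |p(1)| = 1.
Check: |p(1)| = 1 ≤ 15 = M_tri(1). ✓ Equality does not hold at z = 1 (the coefficients have mixed signs, so the terms do not all align in phase there).

M_tri(1) = 15; |p(1)| = 1; equality at z=1: no.


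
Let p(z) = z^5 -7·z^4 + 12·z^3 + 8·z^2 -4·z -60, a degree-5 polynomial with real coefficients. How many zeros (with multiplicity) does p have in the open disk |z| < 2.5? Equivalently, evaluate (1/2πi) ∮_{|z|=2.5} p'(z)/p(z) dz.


The zeros of p are: (-1 + 1i), (-1 - 1i), (3 + 1i), (3 - 1i), 3.
Their magnitudes are: 1.414, 1.414, 3.162, 3.162, 3.
Zeros with |z| < R = 2.5: (-1 + 1i), (-1 - 1i).
Count = 2.
By the argument principle, (1/2πi) ∮_{|z|=R} p'(z)/p(z) dz equals exactly this count.

Number of zeros inside |z| < 2.5: 2.


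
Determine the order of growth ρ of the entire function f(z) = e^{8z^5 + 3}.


|e^{8z^5 + 3}| = e^{Re(8·z^5) + 3} ≤ e^{8|z|^5 + 3} = e^{8r^5 + 3} on |z| = r, so ρ ≤ 5. Choosing z on |z|=r so that 8·z^5 is real positive (always possible by picking arg z appropriately) gives |f(z)| = e^{8r^5 + 3}, matching the bound. The additive constant 3 does not affect log log M(r) ~ 5·log r. Hence ρ = 5.
Therefore ρ = 5.

Order ρ = 5.


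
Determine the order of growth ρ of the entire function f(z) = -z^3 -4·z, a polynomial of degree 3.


|f(z)| ≤ Σ|c_k|·r^k = O(r^3) as r → ∞. Polynomial growth is O(e^{r^ε}) for every ε > 0 (since r^3/e^{r^ε} → 0), so ρ ≤ ε for all ε > 0, i.e. ρ = 0. Every nonconstant polynomial has order 0.
Therefore ρ = 0.

Order ρ = 0.


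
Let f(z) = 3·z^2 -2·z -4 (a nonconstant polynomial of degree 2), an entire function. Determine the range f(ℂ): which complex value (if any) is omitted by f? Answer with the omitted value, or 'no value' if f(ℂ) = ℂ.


Little Picard bounds the complement of f(ℂ) to at most one point.
For every w ∈ ℂ, the equation p(z) − w = 0 is a nonconstant polynomial in z and hence has at least one root by the fundamental theorem of algebra. So p is surjective onto ℂ, omitting no value.

Omitted value: no value.


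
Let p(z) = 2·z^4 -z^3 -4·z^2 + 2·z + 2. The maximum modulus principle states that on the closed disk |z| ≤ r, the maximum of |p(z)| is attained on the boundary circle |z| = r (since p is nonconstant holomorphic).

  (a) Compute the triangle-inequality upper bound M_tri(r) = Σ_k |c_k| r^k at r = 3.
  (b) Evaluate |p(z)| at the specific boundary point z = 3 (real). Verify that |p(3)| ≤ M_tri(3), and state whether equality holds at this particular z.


Coefficients: c_0 = 2, c_1 = 2, c_2 = -4, c_3 = -1, c_4 = 2. Radius r = 3.
Part (a). Triangle bound: M_tri(r) = Σ_k |c_k| r^k
  = |2|·3^0 + |2|·3^1 + |-4|·3^2 + |-1|·3^3 + |2|·3^4
  = 2 + 6 + 36 + 27 + 162 = 233.
This bounds M(r) := max_{|z|=r} |p(z)| from above; equality holds iff all terms c_k z^k can be made to align in phase at a single z on |z|=r.
Part (b). At z = 3 (real, on the circle |z| = r):
  p(3) = (2)·3^0 + (2)·3^1 + (-4)·3^2 + (-1)·3^3 + (2)·3^4 = 107.
  |p(3)| = 107.
Check: |p(3)| = 107 ≤ 233 = M_tri(3). ✓ Equality does not hold at z = 3 (the coefficients have mixed signs, so the terms do not all align in phase there).

M_tri(3) = 233; |p(3)| = 107; equality at z=3: no.


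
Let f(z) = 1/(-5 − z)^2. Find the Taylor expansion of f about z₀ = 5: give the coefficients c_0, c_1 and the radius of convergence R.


Let w = z − z₀, so z = z₀ + w.
Then -5 − z = -5 − (z₀ + w) = (-5 − z₀) − w = -10 − w.
f(z) = 1/(-10 − w)^2 = (1/(-10)^2) · (1 − w/(-10))^{−2}.
By the binomial series (1−u)^{−2} = Σ_{n≥0} C(n+1, 1) u^n for |u|<1, with u = w/(-10):
  c_n = C(n+1, 1) / (-10)^(n+2).
  c_0 = 1/(-10)^2 = 1/100.
  c_1 = 2/(-10)^3 = -1/500.
The series is valid for |w/d| < 1, i.e. |z − z₀| < |d|.
Radius of convergence: R = |-5 − z₀| = |-10| = 10 (distance from z₀ to the singularity z = -5).

c_0 = 1/100, c_1 = -1/500; R = 10.


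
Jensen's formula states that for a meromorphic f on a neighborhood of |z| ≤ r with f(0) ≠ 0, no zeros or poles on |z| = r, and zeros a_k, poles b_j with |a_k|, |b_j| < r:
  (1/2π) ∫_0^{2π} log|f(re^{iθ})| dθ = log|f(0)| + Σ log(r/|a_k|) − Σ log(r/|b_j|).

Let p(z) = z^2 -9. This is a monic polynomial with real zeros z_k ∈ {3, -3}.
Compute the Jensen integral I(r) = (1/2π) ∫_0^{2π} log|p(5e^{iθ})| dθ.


Zeros: -3, 3; r = 5.
Inside |z| < r: -3, 3. Outside (|z| ≥ r): ∅.
p(0) = -9, so log|p(0)| = log(9) = 2.1972.
Apply Jensen: I(r) = log|p(0)| + Σ_k log(r/|z_k|), summed over zeros inside |z| < r.
  log(r/|z_k|) for z_k = 3: log(5/3) = 0.5108
  log(r/|z_k|) for z_k = -3: log(5/3) = 0.5108
Sum over inside zeros: 1.0217.
I(r) = log|p(0)| + (inside sum) = 2.1972 + 1.0217 = 3.2189.
Closed form (all zeros inside, monic): I(r) = n·log(r) = 2·log(5) = 3.2189. ✓

I(r) ≈ 3.2189.


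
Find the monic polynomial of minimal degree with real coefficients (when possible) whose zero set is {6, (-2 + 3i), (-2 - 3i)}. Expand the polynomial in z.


The polynomial is p(z) = ∏_{α ∈ S} (z − α), where S = {6, (-2 + 3i), (-2 - 3i)}.
Expanding the product yields: p(z) = z^3 -2·z^2 -11·z -78.
Note conjugate pairs combine to real quadratics: (z − (-2+3i))(z − (-2−3i)) = z² + 4z + 13.
The resulting polynomial has degree 3 and real coefficients as required.

p(z) = z^3 -2·z^2 -11·z -78.


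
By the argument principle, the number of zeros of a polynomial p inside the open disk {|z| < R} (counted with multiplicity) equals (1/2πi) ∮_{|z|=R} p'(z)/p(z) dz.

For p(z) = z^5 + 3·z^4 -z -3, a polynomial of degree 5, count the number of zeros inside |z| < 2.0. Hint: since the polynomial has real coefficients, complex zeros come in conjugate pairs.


The zeros of p are: (0 + 1i), (0 - 1i), -3, 1, -1.
Their magnitudes are: 1, 1, 3, 1, 1.
Zeros with |z| < R = 2.0: (0 + 1i), (0 - 1i), 1, -1.
Count = 4.
By the argument principle, (1/2πi) ∮_{|z|=R} p'(z)/p(z) dz equals exactly this count.

Number of zeros inside |z| < 2.0: 4.


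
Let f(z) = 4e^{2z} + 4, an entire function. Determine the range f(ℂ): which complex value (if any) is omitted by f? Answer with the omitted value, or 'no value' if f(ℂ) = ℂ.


Little Picard bounds the complement of f(ℂ) to at most one point.
e^{2z} is never zero on ℂ, so 4·e^{2z} takes every value in ℂ ∖ {0}. Adding 4 shifts the range to ℂ ∖ {4}. Thus f omits exactly the value 4.

Omitted value: 4.


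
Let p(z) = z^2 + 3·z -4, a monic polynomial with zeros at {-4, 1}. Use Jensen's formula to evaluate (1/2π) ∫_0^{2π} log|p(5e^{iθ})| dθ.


Zeros: -4, 1; r = 5.
Inside |z| < r: -4, 1. Outside (|z| ≥ r): ∅.
p(0) = -4, so log|p(0)| = log(4) = 1.3863.
Apply Jensen: I(r) = log|p(0)| + Σ_k log(r/|z_k|), summed over zeros inside |z| < r.
  log(r/|z_k|) for z_k = -4: log(5/4) = 0.2231
  log(r/|z_k|) for z_k = 1: log(5/1) = 1.6094
Sum over inside zeros: 1.8326.
I(r) = log|p(0)| + (inside sum) = 1.3863 + 1.8326 = 3.2189.
Closed form (all zeros inside, monic): I(r) = n·log(r) = 2·log(5) = 3.2189. ✓

I(r) ≈ 3.2189.


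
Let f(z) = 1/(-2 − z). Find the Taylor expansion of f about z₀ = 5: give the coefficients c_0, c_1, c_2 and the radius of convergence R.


Let w = z − z₀, so z = z₀ + w.
Then -2 − z = -2 − (z₀ + w) = (-2 − z₀) − w = -7 − w.
f(z) = 1/(-7 − w) = (1/(-7)) · 1/(1 − w/(-7)) = Σ_{n≥0} w^n / (-7)^(n+1).
So c_n = 1/(-7)^(n+1):
  c_0 = 1/(-7)^1 = -1/7.
  c_1 = 1/(-7)^2 = 1/49.
  c_2 = 1/(-7)^3 = -1/343.
The series is valid for |w/d| < 1, i.e. |z − z₀| < |d|.
Radius of convergence: R = |-2 − z₀| = |-7| = 7 (distance from z₀ to the singularity z = -2).

c_0 = -1/7, c_1 = 1/49, c_2 = -1/343; R = 7.


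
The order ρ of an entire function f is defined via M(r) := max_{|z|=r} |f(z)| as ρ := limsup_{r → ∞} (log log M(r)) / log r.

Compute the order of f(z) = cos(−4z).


cos(w) is a linear combination of e^{iw} and e^{−iw} (or e^w, e^{−w} in the hyperbolic case), so |cos(w)| ≤ e^{|w|}. With w = −4z, |w| ≤ 4|z| + 0 = 4r + 0 on |z| = r, giving M(r) ≤ e^{4r + 0}, so ρ ≤ 1. On a suitable ray (z = it for sin/cos; z = t for sinh/cosh, t real → ∞), |cos(−4z)| grows like e^{4|t|}/2, so ρ ≥ 1. Hence ρ = 1.
Therefore ρ = 1.

Order ρ = 1.


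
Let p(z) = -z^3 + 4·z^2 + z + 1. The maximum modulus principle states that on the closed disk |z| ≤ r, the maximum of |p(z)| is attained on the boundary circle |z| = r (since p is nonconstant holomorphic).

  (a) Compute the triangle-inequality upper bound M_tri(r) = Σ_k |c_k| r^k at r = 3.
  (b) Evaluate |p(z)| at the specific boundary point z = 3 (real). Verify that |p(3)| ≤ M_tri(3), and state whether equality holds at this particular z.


Coefficients: c_0 = 1, c_1 = 1, c_2 = 4, c_3 = -1. Radius r = 3.
Part (a). Triangle bound: M_tri(r) = Σ_k |c_k| r^k
  = |1|·3^0 + |1|·3^1 + |4|·3^2 + |-1|·3^3
  = 1 + 3 + 36 + 27 = 67.
This bounds M(r) := max_{|z|=r} |p(z)| from above; equality holds iff all terms c_k z^k can be made to align in phase at a single z on |z|=r.
Part (b). At z = 3 (real, on the circle |z| = r):
  p(3) = (1)·3^0 + (1)·3^1 + (4)·3^2 + (-1)·3^3 = 13.
  |p(3)| = 13.
Check: |p(3)| = 13 ≤ 67 = M_tri(3). ✓ Equality does not hold at z = 3 (the coefficients have mixed signs, so the terms do not all align in phase there).

M_tri(3) = 67; |p(3)| = 13; equality at z=3: no.


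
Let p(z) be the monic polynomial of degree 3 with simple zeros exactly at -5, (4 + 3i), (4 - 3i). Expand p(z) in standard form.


The polynomial is p(z) = ∏_{α ∈ S} (z − α), where S = {-5, (4 + 3i), (4 - 3i)}.
Expanding the product yields: p(z) = z^3 -3·z^2 -15·z + 125.
Note conjugate pairs combine to real quadratics: (z − (4+3i))(z − (4−3i)) = z² − 8z + 25.
The resulting polynomial has degree 3 and real coefficients as required.

p(z) = z^3 -3·z^2 -15·z + 125.


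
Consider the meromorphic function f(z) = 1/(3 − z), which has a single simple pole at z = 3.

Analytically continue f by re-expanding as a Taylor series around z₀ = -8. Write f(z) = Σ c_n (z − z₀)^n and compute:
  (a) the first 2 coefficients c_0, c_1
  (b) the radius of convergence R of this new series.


Let w = z − z₀, so z = z₀ + w.
Then 3 − z = 3 − (z₀ + w) = (3 − z₀) − w = 11 − w.
f(z) = 1/(11 − w) = (1/(11)) · 1/(1 − w/(11)) = Σ_{n≥0} w^n / (11)^(n+1).
So c_n = 1/(11)^(n+1):
  c_0 = 1/(11)^1 = 1/11.
  c_1 = 1/(11)^2 = 1/121.
The series is valid for |w/d| < 1, i.e. |z − z₀| < |d|.
Radius of convergence: R = |3 − z₀| = |11| = 11 (distance from z₀ to the singularity z = 3).

c_0 = 1/11, c_1 = 1/121; R = 11.


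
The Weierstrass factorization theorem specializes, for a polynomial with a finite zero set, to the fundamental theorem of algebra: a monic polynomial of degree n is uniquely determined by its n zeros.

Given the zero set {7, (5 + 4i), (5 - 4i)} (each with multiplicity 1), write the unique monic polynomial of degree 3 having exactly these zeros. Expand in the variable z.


The polynomial is p(z) = ∏_{α ∈ S} (z − α), where S = {7, (5 + 4i), (5 - 4i)}.
Expanding the product yields: p(z) = z^3 -17·z^2 + 111·z -287.
Note conjugate pairs combine to real quadratics: (z − (5+4i))(z − (5−4i)) = z² − 10z + 41.
The resulting polynomial has degree 3 and real coefficients as required.

p(z) = z^3 -17·z^2 + 111·z -287.


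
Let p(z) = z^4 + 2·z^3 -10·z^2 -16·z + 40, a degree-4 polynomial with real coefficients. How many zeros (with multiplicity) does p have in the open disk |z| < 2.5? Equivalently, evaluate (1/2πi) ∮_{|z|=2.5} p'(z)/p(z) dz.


The zeros of p are: 2, 2, (-3 + 1i), (-3 - 1i).
Their magnitudes are: 2, 2, 3.162, 3.162.
Zeros with |z| < R = 2.5: 2, 2.
Count = 2.
By the argument principle, (1/2πi) ∮_{|z|=R} p'(z)/p(z) dz equals exactly this count.

Number of zeros inside |z| < 2.5: 2.


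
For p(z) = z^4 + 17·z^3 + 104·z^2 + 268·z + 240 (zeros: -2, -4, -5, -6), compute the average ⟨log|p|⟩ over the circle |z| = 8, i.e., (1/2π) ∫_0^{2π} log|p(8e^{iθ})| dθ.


Zeros: -6, -5, -4, -2; r = 8.
Inside |z| < r: -6, -5, -4, -2. Outside (|z| ≥ r): ∅.
p(0) = 240, so log|p(0)| = log(240) = 5.4806.
Apply Jensen: I(r) = log|p(0)| + Σ_k log(r/|z_k|), summed over zeros inside |z| < r.
  log(r/|z_k|) for z_k = -2: log(8/2) = 1.3863
  log(r/|z_k|) for z_k = -4: log(8/4) = 0.6931
  log(r/|z_k|) for z_k = -5: log(8/5) = 0.4700
  log(r/|z_k|) for z_k = -6: log(8/6) = 0.2877
Sum over inside zeros: 2.8371.
I(r) = log|p(0)| + (inside sum) = 5.4806 + 2.8371 = 8.3178.
Closed form (all zeros inside, monic): I(r) = n·log(r) = 4·log(8) = 8.3178. ✓

I(r) ≈ 8.3178.


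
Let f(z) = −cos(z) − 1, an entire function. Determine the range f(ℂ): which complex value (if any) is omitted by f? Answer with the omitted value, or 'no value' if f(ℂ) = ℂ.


Little Picard bounds the complement of f(ℂ) to at most one point.
cos is entire and surjective onto ℂ: for every w ∈ ℂ, cos(ζ) = w has a solution ζ ∈ ℂ (e.g., via the complex inverse arccos). With ζ = z this gives z = ζ/(1). Then -1·cos(z) takes every value in -1·ℂ = ℂ, and adding -1 is a bijection of ℂ. So f is surjective and omits no value. (Note: only on the real line is cos bounded by [−1, 1].)

Omitted value: no value.


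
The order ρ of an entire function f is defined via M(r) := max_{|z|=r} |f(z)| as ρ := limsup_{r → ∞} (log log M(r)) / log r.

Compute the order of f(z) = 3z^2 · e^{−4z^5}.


M(r) = max_{|z|=r} |3|·|z|^2·|e^{−4z^5}| = 3·r^2 · e^{4r^5} (the factors attain their maxima compatibly on |z|=r). Then log M(r) = log 3 + 2·log r + 4r^5, dominated by the last term, so log log M(r) ~ 5·log r. The polynomial factor 3z^2 contributes only a log r term and does not affect the order. ρ = 5.
Therefore ρ = 5.

Order ρ = 5.


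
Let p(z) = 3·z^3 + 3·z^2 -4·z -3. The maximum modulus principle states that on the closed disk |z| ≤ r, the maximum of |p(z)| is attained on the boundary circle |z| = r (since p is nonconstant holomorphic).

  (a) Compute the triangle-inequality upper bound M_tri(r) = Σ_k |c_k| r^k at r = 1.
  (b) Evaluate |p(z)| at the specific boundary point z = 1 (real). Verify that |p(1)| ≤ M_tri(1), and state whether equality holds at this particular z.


Coefficients: c_0 = -3, c_1 = -4, c_2 = 3, c_3 = 3. Radius r = 1.
Part (a). Triangle bound: M_tri(r) = Σ_k |c_k| r^k
  = |-3|·1^0 + |-4|·1^1 + |3|·1^2 + |3|·1^3
  = 3 + 4 + 3 + 3 = 13.
This bounds M(r) := max_{|z|=r} |p(z)| from above; equality holds iff all terms c_k z^k can be made to align in phase at a single z on |z|=r.
Part (b). At z = 1 (real, on the circle |z| = r):
  p(1) = (-3)·1^0 + (-4)·1^1 + (3)·1^2 + (3)·1^3 = -1.
  |p(1)| = 1.
Check: |p(1)| = 1 ≤ 13 = M_tri(1). ✓ Equality does not hold at z = 1 (the coefficients have mixed signs, so the terms do not all align in phase there).

M_tri(1) = 13; |p(1)| = 1; equality at z=1: no.


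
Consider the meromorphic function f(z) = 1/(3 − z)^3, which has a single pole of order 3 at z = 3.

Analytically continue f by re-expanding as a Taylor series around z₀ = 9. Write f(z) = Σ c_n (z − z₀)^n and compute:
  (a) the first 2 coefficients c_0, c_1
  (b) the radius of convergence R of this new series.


Let w = z − z₀, so z = z₀ + w.
Then 3 − z = 3 − (z₀ + w) = (3 − z₀) − w = -6 − w.
f(z) = 1/(-6 − w)^3 = (1/(-6)^3) · (1 − w/(-6))^{−3}.
By the binomial series (1−u)^{−3} = Σ_{n≥0} C(n+2, 2) u^n for |u|<1, with u = w/(-6):
  c_n = C(n+2, 2) / (-6)^(n+3).
  c_0 = 1/(-6)^3 = -1/216.
  c_1 = 3/(-6)^4 = 1/432.
The series is valid for |w/d| < 1, i.e. |z − z₀| < |d|.
Radius of convergence: R = |3 − z₀| = |-6| = 6 (distance from z₀ to the singularity z = 3).

c_0 = -1/216, c_1 = 1/432; R = 6.


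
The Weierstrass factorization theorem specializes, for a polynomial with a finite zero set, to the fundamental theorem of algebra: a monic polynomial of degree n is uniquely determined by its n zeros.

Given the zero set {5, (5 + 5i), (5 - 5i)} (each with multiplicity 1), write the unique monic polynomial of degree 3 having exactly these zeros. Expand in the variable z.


The polynomial is p(z) = ∏_{α ∈ S} (z − α), where S = {5, (5 + 5i), (5 - 5i)}.
Expanding the product yields: p(z) = z^3 -15·z^2 + 100·z -250.
Note conjugate pairs combine to real quadratics: (z − (5+5i))(z − (5−5i)) = z² − 10z + 50.
The resulting polynomial has degree 3 and real coefficients as required.

p(z) = z^3 -15·z^2 + 100·z -250.


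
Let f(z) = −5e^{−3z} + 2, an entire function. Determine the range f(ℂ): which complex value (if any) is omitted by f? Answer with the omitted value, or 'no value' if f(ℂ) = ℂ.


Little Picard bounds the complement of f(ℂ) to at most one point.
e^{−3z} is never zero on ℂ, so -5·e^{−3z} takes every value in ℂ ∖ {0}. Adding 2 shifts the range to ℂ ∖ {2}. Thus f omits exactly the value 2.

Omitted value: 2.


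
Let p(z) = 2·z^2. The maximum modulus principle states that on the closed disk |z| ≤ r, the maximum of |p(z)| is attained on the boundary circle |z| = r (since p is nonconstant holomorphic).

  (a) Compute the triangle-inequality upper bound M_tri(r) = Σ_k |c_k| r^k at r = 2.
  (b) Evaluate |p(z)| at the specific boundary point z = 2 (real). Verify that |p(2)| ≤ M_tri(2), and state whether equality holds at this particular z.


Coefficients: c_0 = 0, c_1 = 0, c_2 = 2. Radius r = 2.
Part (a). Triangle bound: M_tri(r) = Σ_k |c_k| r^k
  = |0|·2^0 + |0|·2^1 + |2|·2^2
  = 0 + 0 + 8 = 8.
This bounds M(r) := max_{|z|=r} |p(z)| from above; equality holds iff all terms c_k z^k can be made to align in phase at a single z on |z|=r.
Part (b). At z = 2 (real, on the circle |z| = r):
  p(2) = (0)·2^0 + (0)·2^1 + (2)·2^2 = 8.
  |p(2)| = 8.
Since all nonzero coefficients share the same sign, |p(2)| = 8 = M_tri(2); the triangle bound is attained at z = 2, so in fact M(r) = 8.

M_tri(2) = 8; |p(2)| = 8; equality at z=2: yes.


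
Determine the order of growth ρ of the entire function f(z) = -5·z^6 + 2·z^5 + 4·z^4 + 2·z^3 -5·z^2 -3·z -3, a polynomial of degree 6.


|f(z)| ≤ Σ|c_k|·r^k = O(r^6) as r → ∞. Polynomial growth is O(e^{r^ε}) for every ε > 0 (since r^6/e^{r^ε} → 0), so ρ ≤ ε for all ε > 0, i.e. ρ = 0. Every nonconstant polynomial has order 0.
Therefore ρ = 0.

Order ρ = 0.


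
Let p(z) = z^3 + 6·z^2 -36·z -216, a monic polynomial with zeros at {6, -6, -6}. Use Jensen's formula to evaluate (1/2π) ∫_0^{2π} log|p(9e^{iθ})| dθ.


Zeros: -6, -6, 6; r = 9.
Inside |z| < r: -6, -6, 6. Outside (|z| ≥ r): ∅.
p(0) = -216, so log|p(0)| = log(216) = 5.3753.
Apply Jensen: I(r) = log|p(0)| + Σ_k log(r/|z_k|), summed over zeros inside |z| < r.
  log(r/|z_k|) for z_k = 6: log(9/6) = 0.4055
  log(r/|z_k|) for z_k = -6: log(9/6) = 0.4055
  log(r/|z_k|) for z_k = -6: log(9/6) = 0.4055
Sum over inside zeros: 1.2164.
I(r) = log|p(0)| + (inside sum) = 5.3753 + 1.2164 = 6.5917.
Closed form (all zeros inside, monic): I(r) = n·log(r) = 3·log(9) = 6.5917. ✓

I(r) ≈ 6.5917.


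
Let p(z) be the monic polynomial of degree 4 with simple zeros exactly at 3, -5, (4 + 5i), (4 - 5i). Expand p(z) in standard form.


The polynomial is p(z) = ∏_{α ∈ S} (z − α), where S = {3, -5, (4 + 5i), (4 - 5i)}.
Expanding the product yields: p(z) = z^4 -6·z^3 + 10·z^2 + 202·z -615.
Note conjugate pairs combine to real quadratics: (z − (4+5i))(z − (4−5i)) = z² − 8z + 41.
The resulting polynomial has degree 4 and real coefficients as required.

p(z) = z^4 -6·z^3 + 10·z^2 + 202·z -615.


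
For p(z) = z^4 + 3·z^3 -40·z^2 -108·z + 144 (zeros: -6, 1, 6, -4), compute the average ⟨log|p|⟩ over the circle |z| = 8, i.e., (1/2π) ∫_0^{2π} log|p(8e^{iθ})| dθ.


Zeros: -6, -4, 1, 6; r = 8.
Inside |z| < r: -6, -4, 1, 6. Outside (|z| ≥ r): ∅.
p(0) = 144, so log|p(0)| = log(144) = 4.9698.
Apply Jensen: I(r) = log|p(0)| + Σ_k log(r/|z_k|), summed over zeros inside |z| < r.
  log(r/|z_k|) for z_k = -6: log(8/6) = 0.2877
  log(r/|z_k|) for z_k = 1: log(8/1) = 2.0794
  log(r/|z_k|) for z_k = 6: log(8/6) = 0.2877
  log(r/|z_k|) for z_k = -4: log(8/4) = 0.6931
Sum over inside zeros: 3.3480.
I(r) = log|p(0)| + (inside sum) = 4.9698 + 3.3480 = 8.3178.
Closed form (all zeros inside, monic): I(r) = n·log(r) = 4·log(8) = 8.3178. ✓

I(r) ≈ 8.3178.
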